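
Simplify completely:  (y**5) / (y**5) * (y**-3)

y**(-3)

Quotient: 1
Multiply by (y**-3): add exponents.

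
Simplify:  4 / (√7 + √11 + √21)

(-56*√33 - 12*√21 + 68*√11 + 100*√7)/299

Group as (√7 + √11) + √21; multiply by (√7 + √11) - √21, then rationalise the remaining surd.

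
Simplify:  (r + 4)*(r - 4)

r**2 - 16

(r)**2 - (4)**2 = r**2 - 16.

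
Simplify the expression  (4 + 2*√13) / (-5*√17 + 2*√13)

(-10*√221 - 20*√17 - 52 - 8*√13)/373

Multiply numerator and denominator by 2*√13 + 5*√17.
Denominator becomes -373; numerator becomes 8*√13 + 52 + 20*√17 + 10*√221.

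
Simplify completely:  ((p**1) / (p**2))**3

p**(-3)

Inside the bracket: (p**-1)
Raise to the power 3: (p**-3)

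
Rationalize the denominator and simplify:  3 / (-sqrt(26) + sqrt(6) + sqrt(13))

Group as (sqrt(6) + sqrt(13)) - sqrt(26); multiply by (sqrt(6) + sqrt(13)) + sqrt(26), then rationalise the remaining surd.

(21*sqrt(26) + 57*sqrt(13) + 99*sqrt(6) + 156*sqrt(3))/263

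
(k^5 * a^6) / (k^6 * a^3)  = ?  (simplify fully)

a^3/k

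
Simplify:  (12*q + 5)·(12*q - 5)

144*q² - 25

(12*q)^2 - (5)^2 = 144*q² - 25.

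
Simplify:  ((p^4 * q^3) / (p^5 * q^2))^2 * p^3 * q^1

Inside the bracket: (p^-1) * q^1
Raise to the power 2: (p^-2) * q^2
Multiply by p^3 * q^1: add exponents.

p*q^3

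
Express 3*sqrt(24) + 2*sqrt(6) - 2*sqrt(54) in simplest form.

3*sqrt(24) = 6*sqrt(6); 2*sqrt(6) = 2*sqrt(6); 2*sqrt(54) = 6*sqrt(6)
Combine: (6 + 2 - 6)·sqrt(6) = 2*sqrt(6)

2*sqrt(6)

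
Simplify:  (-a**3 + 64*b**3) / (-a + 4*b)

Apply the difference-of-cubes factorisation and cancel (-a + 4*b).

a**2 + 4*a*b + 16*b**2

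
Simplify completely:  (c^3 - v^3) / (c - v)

Apply the difference-of-cubes factorisation and cancel (c - v).

c^2 + c*v + v^2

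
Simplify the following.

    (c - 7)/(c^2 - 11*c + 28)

1/(c - 4)

Factor: c^2 - 11*c + 28 = (c - 7)*(c - 4)
Cancel the common factor (c - 7).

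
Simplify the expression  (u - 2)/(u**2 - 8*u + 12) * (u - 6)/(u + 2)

1/(u + 2)

Factor: u**2 - 8*u + 12 = (u - 6)*(u - 2)
Cancel the common factors (u - 2), (u - 6).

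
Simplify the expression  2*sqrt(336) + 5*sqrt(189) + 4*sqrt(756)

2*sqrt(336) = 8*sqrt(21); 5*sqrt(189) = 15*sqrt(21); 4*sqrt(756) = 24*sqrt(21)
Combine: (8 + 15 + 24)·sqrt(21) = 47*sqrt(21)

47*sqrt(21)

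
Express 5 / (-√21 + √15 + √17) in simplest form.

(-55*√21 + 95*√17 + 115*√15 + 30*√595)/899

Group as (√15 + √17) - √21; multiply by (√15 + √17) + √21, then rationalise the remaining surd.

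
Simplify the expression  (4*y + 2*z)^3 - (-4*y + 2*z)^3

128*y^3 + 96*y*z^2

Write as f((2*z),(4*y)) - f((2*z),-(4*y)) and expand.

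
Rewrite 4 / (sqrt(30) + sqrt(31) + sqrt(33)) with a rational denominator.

Group as (sqrt(30) + sqrt(31)) + sqrt(33); multiply by (sqrt(30) + sqrt(31)) - sqrt(33), then rationalise the remaining surd.

(-3*sqrt(3410) + 14*sqrt(33) + 16*sqrt(31) + 17*sqrt(30))/367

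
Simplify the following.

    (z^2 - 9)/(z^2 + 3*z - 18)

(z + 3)/(z + 6)

Factor: z^2 - 9 = (z + 3)*(z - 3);  z^2 + 3*z - 18 = (z + 6)*(z - 3)
Cancel the common factor (z - 3).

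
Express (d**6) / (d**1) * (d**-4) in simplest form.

Quotient: d**5
Multiply by (d**-4): add exponents.

d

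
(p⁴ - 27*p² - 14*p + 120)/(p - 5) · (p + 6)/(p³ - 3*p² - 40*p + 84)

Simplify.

(p² + 7*p + 12)/(p - 7)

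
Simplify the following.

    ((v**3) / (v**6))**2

Inside the bracket: (v**-3)
Raise to the power 2: (v**-6)

v**(-6)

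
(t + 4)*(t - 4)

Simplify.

Product of conjugates: (P+Q)(P-Q) = P^2 - Q^2.

t^2 - 16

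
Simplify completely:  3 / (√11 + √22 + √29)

(-33*√58 + 6*√29 + 27*√22 + 60*√11)/476

Group as (√11 + √29) + √22; multiply by (√11 + √29) - √22, then rationalise the remaining surd.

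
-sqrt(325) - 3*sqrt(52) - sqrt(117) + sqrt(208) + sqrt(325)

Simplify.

sqrt(325) = 5*sqrt(13); 3*sqrt(52) = 6*sqrt(13); sqrt(117) = 3*sqrt(13); sqrt(208) = 4*sqrt(13); sqrt(325) = 5*sqrt(13)
Combine: (-5 - 6 - 3 + 4 + 5)·sqrt(13) = -5*sqrt(13)

-5*sqrt(13)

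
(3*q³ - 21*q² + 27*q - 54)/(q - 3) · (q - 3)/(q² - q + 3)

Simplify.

3*q - 18

Factor: 3*q³ - 21*q² + 27*q - 54 = 3·(q² - q + 3)·(q - 6)
Cancel the common factors (q² - q + 3), (q - 3).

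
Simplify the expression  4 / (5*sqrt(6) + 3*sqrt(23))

(-20*sqrt(6) + 12*sqrt(23))/57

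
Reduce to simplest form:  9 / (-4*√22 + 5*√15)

Multiply numerator and denominator by 4*√22 + 5*√15.
Denominator becomes 23; numerator becomes 36*√22 + 45*√15.

(36*√22 + 45*√15)/23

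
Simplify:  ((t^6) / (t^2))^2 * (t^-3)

t^5

Inside the bracket: t^4
Raise to the power 2: t^8
Multiply by (t^-3): add exponents.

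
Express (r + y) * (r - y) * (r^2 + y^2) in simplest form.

(r+y)(r-y) = r^2 - y^2; continue pairing.

r^4 - y^4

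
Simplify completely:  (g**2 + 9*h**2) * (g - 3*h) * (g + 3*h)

(g+(3*h))(g-(3*h)) = g**2 - 9*h**2; continue pairing.

g**4 - 81*h**4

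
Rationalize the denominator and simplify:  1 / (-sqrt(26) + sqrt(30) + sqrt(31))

(-35*sqrt(26) + 25*sqrt(31) + 27*sqrt(30) + 4*sqrt(6045))/2495

Group as (sqrt(30) + sqrt(31)) - sqrt(26); multiply by (sqrt(30) + sqrt(31)) + sqrt(26), then rationalise the remaining surd.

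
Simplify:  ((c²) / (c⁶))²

c^(-8)

Inside the bracket: (c^-4)
Raise to the power 2: (c^-8)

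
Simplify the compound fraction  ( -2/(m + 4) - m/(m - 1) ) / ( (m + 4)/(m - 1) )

(-m^2 - 6*m + 2)/(m^2 + 8*m + 16)

Numerator: -2/(m + 4) - m/(m - 1) = (-m^2 - 6*m + 2)/(m^2 + 3*m - 4)
Denominator: (m + 4)/(m - 1) = (m + 4)/(m - 1)
Divide: ((-m^2 - 6*m + 2)/(m^2 + 3*m - 4)) · ((m - 1)/(m + 4)) = (-m^2 - 6*m + 2)/(m^2 + 8*m + 16)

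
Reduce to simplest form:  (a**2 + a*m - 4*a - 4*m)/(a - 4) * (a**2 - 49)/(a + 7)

a**2 + a*m - 7*a - 7*m

Factor: a**2 + a*m - 4*a - 4*m = (a - 4)*(a + m);  a**2 - 49 = (a - 7)*(a + 7)
Cancel the common factors (a + 7), (a - 4).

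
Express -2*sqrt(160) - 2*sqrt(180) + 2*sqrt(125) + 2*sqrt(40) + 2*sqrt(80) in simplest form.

2*sqrt(160) = 8*sqrt(10); 2*sqrt(180) = 12*sqrt(5); 2*sqrt(125) = 10*sqrt(5); 2*sqrt(40) = 4*sqrt(10); 2*sqrt(80) = 8*sqrt(5)

-4*sqrt(10) + 6*sqrt(5)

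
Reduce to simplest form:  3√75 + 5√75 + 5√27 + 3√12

3√75 = 15*√3; 5√75 = 25*√3; 5√27 = 15*√3; 3√12 = 6*√3
Combine: (15 + 25 + 15 + 6)·√3 = 61*√3

61*√3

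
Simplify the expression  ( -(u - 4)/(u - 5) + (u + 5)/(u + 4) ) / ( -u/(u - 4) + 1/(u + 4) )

Numerator: -(u - 4)/(u - 5) + (u + 5)/(u + 4) = -9/(u^2 - u - 20)
Denominator: -u/(u - 4) + 1/(u + 4) = (-u^2 - 3*u - 4)/(u^2 - 16)
Divide: (-9/(u^2 - u - 20)) · ((u^2 - 16)/(-u^2 - 3*u - 4)) = (9*u - 36)/(u^3 - 2*u^2 - 11*u - 20)

(9*u - 36)/(u^3 - 2*u^2 - 11*u - 20)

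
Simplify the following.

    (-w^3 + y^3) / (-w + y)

w^2 + w*y + y^2

Apply the difference-of-cubes factorisation and cancel (-w + y).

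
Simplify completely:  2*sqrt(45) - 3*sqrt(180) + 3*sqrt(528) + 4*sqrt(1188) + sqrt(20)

-10*sqrt(5) + 36*sqrt(33)

2*sqrt(45) = 6*sqrt(5); 3*sqrt(180) = 18*sqrt(5); 3*sqrt(528) = 12*sqrt(33); 4*sqrt(1188) = 24*sqrt(33); sqrt(20) = 2*sqrt(5)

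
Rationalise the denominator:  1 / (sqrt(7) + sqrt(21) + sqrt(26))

Group as (sqrt(7) + sqrt(21)) + sqrt(26); multiply by (sqrt(7) + sqrt(21)) - sqrt(26), then rationalise the remaining surd.

(-7*sqrt(78) + sqrt(26) + 6*sqrt(21) + 20*sqrt(7))/292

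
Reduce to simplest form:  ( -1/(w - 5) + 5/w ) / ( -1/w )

(-4*w + 25)/(w - 5)

Numerator: -1/(w - 5) + 5/w = (4*w - 25)/(w^2 - 5*w)
Denominator: -1/w = -1/w
Divide: ((4*w - 25)/(w^2 - 5*w)) · (-w) = (-4*w + 25)/(w - 5)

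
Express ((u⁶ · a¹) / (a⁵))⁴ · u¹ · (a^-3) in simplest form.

u^25/a^19

Inside the bracket: u⁶ · (a^-4)
Raise to the power 4: u^24 · (a^-16)
Multiply by u¹ · (a^-3): add exponents.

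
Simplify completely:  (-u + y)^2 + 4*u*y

(u + y)^2

After expansion: u^2 + 2*u*y + y^2 — a perfect-square trinomial.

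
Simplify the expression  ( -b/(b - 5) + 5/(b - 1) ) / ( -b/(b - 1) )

Numerator: -b/(b - 5) + 5/(b - 1) = (-b^2 + 6*b - 25)/(b^2 - 6*b + 5)
Denominator: -b/(b - 1) = -b/(b - 1)
Divide: ((-b^2 + 6*b - 25)/(b^2 - 6*b + 5)) · (-(b - 1)/b) = (b^2 - 6*b + 25)/(b^2 - 5*b)

(b^2 - 6*b + 25)/(b^2 - 5*b)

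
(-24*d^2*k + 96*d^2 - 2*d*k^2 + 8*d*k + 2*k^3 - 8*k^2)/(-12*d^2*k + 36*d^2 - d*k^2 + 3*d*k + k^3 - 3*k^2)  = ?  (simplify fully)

(2*k - 8)/(k - 3)

Factor: -24*d^2*k + 96*d^2 - 2*d*k^2 + 8*d*k + 2*k^3 - 8*k^2 = 2*(3*d + k)*(-4*d + k)*(k - 4);  -12*d^2*k + 36*d^2 - d*k^2 + 3*d*k + k^3 - 3*k^2 = (k - 3)*(-4*d + k)*(3*d + k)
Cancel the common factors (3*d + k), (-4*d + k).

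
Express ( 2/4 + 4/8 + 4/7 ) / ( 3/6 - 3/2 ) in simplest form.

-11/7

Numerator: 2/4 + 4/8 + 4/7 = 11/7
Denominator: 3/6 - 3/2 = -1
Divide: (11/7) · (-1) = -11/7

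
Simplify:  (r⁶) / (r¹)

Quotient: r⁵

r⁵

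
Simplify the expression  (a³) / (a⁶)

a^(-3)

Quotient: (a^-3)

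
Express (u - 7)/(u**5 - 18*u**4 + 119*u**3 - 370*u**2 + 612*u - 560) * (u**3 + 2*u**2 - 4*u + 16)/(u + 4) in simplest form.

Factor: u**5 - 18*u**4 + 119*u**3 - 370*u**2 + 612*u - 560 = (u - 7)*(u - 5)*(u**2 - 2*u + 4)*(u - 4);  u**3 + 2*u**2 - 4*u + 16 = (u**2 - 2*u + 4)*(u + 4)
Cancel the common factors (u**2 - 2*u + 4), (u - 7), (u + 4).

1/(u**2 - 9*u + 20)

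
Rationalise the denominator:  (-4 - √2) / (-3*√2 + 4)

11 + 8*√2

Multiply numerator and denominator by 4 + 3*√2.
Denominator becomes -2; numerator becomes -16*√2 - 22.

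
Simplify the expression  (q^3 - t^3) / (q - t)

q^2 + q*t + t^2

Factor as (a-b)(a^2+ab+b^2) with a=q, b=t.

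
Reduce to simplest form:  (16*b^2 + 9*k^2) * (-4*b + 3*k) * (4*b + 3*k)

Pair the conjugate factors: ((3*k)+(4*b))((3*k)-(4*b)) = -16*b^2 + 9*k^2, then repeat with the next factor.

-256*b^4 + 81*k^4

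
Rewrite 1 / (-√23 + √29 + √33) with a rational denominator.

(-39*√23 + 19*√33 + 27*√29 + 2*√22011)/2307

Group as (√29 + √33) - √23; multiply by (√29 + √33) + √23, then rationalise the remaining surd.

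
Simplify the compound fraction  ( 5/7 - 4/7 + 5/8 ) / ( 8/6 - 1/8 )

129/203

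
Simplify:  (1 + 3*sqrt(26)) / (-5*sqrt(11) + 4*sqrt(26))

Multiply numerator and denominator by 5*sqrt(11) + 4*sqrt(26).
Denominator becomes 141; numerator becomes 5*sqrt(11) + 4*sqrt(26) + 15*sqrt(286) + 312.

(5*sqrt(11) + 4*sqrt(26) + 15*sqrt(286) + 312)/141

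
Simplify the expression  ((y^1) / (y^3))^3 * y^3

y^(-3)

Inside the bracket: (y^-2)
Raise to the power 3: (y^-6)
Multiply by y^3: add exponents.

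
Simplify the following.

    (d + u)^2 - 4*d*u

(d - u)^2

Expand the square and combine the 4*d*u term.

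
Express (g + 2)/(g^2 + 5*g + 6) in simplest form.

1/(g + 3)

Factor: g^2 + 5*g + 6 = (g + 2)*(g + 3)
Cancel the common factor (g + 2).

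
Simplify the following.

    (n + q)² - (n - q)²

4*n*q

Write as f(n,q) - f(n,-q) and expand.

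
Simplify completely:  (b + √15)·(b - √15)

Product of conjugates: (P+Q)(P-Q) = P^2 - Q^2.

b² - 15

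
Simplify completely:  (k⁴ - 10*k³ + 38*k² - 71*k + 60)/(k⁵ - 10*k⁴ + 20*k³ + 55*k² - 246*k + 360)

(k - 3)/(k² - 3*k - 18)

Factor: k⁴ - 10*k³ + 38*k² - 71*k + 60 = (k² - 3*k + 5)·(k - 3)·(k - 4);  k⁵ - 10*k⁴ + 20*k³ + 55*k² - 246*k + 360 = (k + 3)·(k - 6)·(k - 4)·(k² - 3*k + 5)
Cancel the common factors (k² - 3*k + 5), (k - 4).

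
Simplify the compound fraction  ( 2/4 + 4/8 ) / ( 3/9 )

3

Numerator: 2/4 + 4/8 = 1
Denominator: 3/9 = 1/3
Divide: (1) · (3) = 3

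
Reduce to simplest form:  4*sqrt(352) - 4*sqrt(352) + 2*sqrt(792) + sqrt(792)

18*sqrt(22)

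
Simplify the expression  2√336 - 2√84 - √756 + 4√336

2√336 = 8*√21; 2√84 = 4*√21; √756 = 6*√21; 4√336 = 16*√21
Combine: (8 - 4 - 6 + 16)·√21 = 14*√21

14*√21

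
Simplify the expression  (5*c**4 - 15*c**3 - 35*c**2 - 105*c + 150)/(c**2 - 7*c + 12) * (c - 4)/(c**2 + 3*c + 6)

Factor: 5*c**4 - 15*c**3 - 35*c**2 - 105*c + 150 = 5*(c - 5)*(c**2 + 3*c + 6)*(c - 1);  c**2 - 7*c + 12 = (c - 3)*(c - 4)
Cancel the common factors (c**2 + 3*c + 6), (c - 4).

(5*c**2 - 30*c + 25)/(c - 3)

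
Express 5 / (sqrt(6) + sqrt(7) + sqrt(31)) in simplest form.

Group as (sqrt(6) + sqrt(7)) + sqrt(31); multiply by (sqrt(6) + sqrt(7)) - sqrt(31), then rationalise the remaining surd.

(-75*sqrt(7) - 80*sqrt(6) + 5*sqrt(1302) + 45*sqrt(31))/78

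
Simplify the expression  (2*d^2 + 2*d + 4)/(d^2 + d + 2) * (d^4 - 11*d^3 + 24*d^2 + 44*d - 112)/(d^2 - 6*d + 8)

2*d^2 - 10*d - 28

Factor: 2*d^2 + 2*d + 4 = 2*(d^2 + d + 2);  d^4 - 11*d^3 + 24*d^2 + 44*d - 112 = (d - 4)*(d + 2)*(d - 2)*(d - 7);  d^2 - 6*d + 8 = (d - 2)*(d - 4)
Cancel the common factors (d^2 + d + 2), (d - 4), (d - 2).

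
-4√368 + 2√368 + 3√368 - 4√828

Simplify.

-20*√23

4√368 = 16*√23; 2√368 = 8*√23; 3√368 = 12*√23; 4√828 = 24*√23
Combine: (-16 + 8 + 12 - 24)·√23 = -20*√23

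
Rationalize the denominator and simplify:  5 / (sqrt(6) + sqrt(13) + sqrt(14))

(-20*sqrt(273) + 25*sqrt(14) + 35*sqrt(13) + 105*sqrt(6))/287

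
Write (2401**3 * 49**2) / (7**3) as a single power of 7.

7**13

2401**3 = 7**12; 49**2 = 7**4; 7**3 = 7**3
Combine exponents: 7**13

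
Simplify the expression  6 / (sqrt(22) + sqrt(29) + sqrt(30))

(-24*sqrt(4785) + 126*sqrt(30) + 138*sqrt(29) + 222*sqrt(22))/2111

Group as (sqrt(29) + sqrt(30)) + sqrt(22); multiply by (sqrt(29) + sqrt(30)) - sqrt(22), then rationalise the remaining surd.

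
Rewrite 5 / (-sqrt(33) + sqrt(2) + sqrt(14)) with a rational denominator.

Group as (sqrt(2) + sqrt(14)) - sqrt(33); multiply by (sqrt(2) + sqrt(14)) + sqrt(33), then rationalise the remaining surd.

(-85*sqrt(33) - 105*sqrt(14) - 225*sqrt(2) - 20*sqrt(231))/177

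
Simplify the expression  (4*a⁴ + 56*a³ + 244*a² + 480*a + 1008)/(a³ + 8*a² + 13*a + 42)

4*a + 24

Factor: 4*a⁴ + 56*a³ + 244*a² + 480*a + 1008 = 4·(a² + a + 6)·(a + 6)·(a + 7);  a³ + 8*a² + 13*a + 42 = (a² + a + 6)·(a + 7)
Cancel the common factors (a² + a + 6), (a + 7).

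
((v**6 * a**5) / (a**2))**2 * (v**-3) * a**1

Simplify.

a**7*v**9

Inside the bracket: v**6 * a**3
Raise to the power 2: v**12 * a**6
Multiply by (v**-3) * a**1: add exponents.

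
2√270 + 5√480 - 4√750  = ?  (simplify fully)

6*√30

2√270 = 6*√30; 5√480 = 20*√30; 4√750 = 20*√30
Combine: (6 + 20 - 20)·√30 = 6*√30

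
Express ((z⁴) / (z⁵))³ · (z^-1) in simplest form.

z^(-4)

Inside the bracket: (z^-1)
Raise to the power 3: (z^-3)
Multiply by (z^-1): add exponents.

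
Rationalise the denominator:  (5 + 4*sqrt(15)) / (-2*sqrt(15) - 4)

Multiply numerator and denominator by -4 + 2*sqrt(15).
Denominator becomes -44; numerator becomes -6*sqrt(15) + 100.

(-50 + 3*sqrt(15))/22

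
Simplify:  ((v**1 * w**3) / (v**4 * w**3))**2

v**(-6)

Inside the bracket: (v**-3)
Raise to the power 2: (v**-6)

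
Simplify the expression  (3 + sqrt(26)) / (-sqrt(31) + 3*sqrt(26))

(3*sqrt(31) + sqrt(806) + 9*sqrt(26) + 78)/203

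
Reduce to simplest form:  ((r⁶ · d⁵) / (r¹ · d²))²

d⁶*r^10

Inside the bracket: r⁵ · d³
Raise to the power 2: r^10 · d⁶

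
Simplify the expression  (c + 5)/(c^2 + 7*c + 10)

1/(c + 2)

Factor: c^2 + 7*c + 10 = (c + 2)*(c + 5)
Cancel the common factor (c + 5).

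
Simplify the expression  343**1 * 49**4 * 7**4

343**1 = 7**3; 49**4 = 7**8; 7**4 = 7**4
Combine exponents: 7**15

7**15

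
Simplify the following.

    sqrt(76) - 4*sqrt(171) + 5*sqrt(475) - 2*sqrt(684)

sqrt(76) = 2*sqrt(19); 4*sqrt(171) = 12*sqrt(19); 5*sqrt(475) = 25*sqrt(19); 2*sqrt(684) = 12*sqrt(19)
Combine: (2 - 12 + 25 - 12)·sqrt(19) = 3*sqrt(19)

3*sqrt(19)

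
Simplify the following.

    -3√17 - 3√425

-18*√17

3√17 = 3*√17; 3√425 = 15*√17
Combine: (-3 - 15)·√17 = -18*√17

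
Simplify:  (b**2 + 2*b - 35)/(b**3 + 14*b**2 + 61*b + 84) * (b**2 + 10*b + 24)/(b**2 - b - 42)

(b - 5)/(b**2 - 4*b - 21)

Factor: b**2 + 2*b - 35 = (b - 5)*(b + 7);  b**3 + 14*b**2 + 61*b + 84 = (b + 7)*(b + 3)*(b + 4);  b**2 + 10*b + 24 = (b + 6)*(b + 4);  b**2 - b - 42 = (b + 6)*(b - 7)
Cancel the common factors (b + 7), (b + 4), (b + 6).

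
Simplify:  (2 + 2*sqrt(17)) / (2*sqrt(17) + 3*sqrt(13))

(-68 - 4*sqrt(17) + 6*sqrt(13) + 6*sqrt(221))/49

Multiply numerator and denominator by -3*sqrt(13) + 2*sqrt(17).
Denominator becomes -49; numerator becomes -6*sqrt(221) - 6*sqrt(13) + 4*sqrt(17) + 68.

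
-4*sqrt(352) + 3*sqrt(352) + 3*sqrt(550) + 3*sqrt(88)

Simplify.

4*sqrt(352) = 16*sqrt(22); 3*sqrt(352) = 12*sqrt(22); 3*sqrt(550) = 15*sqrt(22); 3*sqrt(88) = 6*sqrt(22)
Combine: (-16 + 12 + 15 + 6)·sqrt(22) = 17*sqrt(22)

17*sqrt(22)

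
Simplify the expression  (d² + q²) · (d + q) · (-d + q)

Telescope via difference of squares: (q+d)(q-d) = -d² + q², then repeat with the next factor.

-d⁴ + q⁴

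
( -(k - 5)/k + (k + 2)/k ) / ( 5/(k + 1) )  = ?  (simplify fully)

Numerator: -(k - 5)/k + (k + 2)/k = 7/k
Denominator: 5/(k + 1) = 5/(k + 1)
Divide: (7/k) · (k/5 + 1/5) = (7*k + 7)/(5*k)

(7*k + 7)/(5*k)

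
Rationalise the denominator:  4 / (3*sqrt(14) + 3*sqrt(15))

Multiply numerator and denominator by -3*sqrt(14) + 3*sqrt(15).
Denominator becomes 9; numerator becomes -12*sqrt(14) + 12*sqrt(15).

(-4*sqrt(14) + 4*sqrt(15))/3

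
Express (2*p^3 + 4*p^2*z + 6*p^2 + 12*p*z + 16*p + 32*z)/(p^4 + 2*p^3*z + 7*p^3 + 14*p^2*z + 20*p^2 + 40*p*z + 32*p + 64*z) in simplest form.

Factor: 2*p^3 + 4*p^2*z + 6*p^2 + 12*p*z + 16*p + 32*z = 2*(p + 2*z)*(p^2 + 3*p + 8);  p^4 + 2*p^3*z + 7*p^3 + 14*p^2*z + 20*p^2 + 40*p*z + 32*p + 64*z = (p + 2*z)*(p^2 + 3*p + 8)*(p + 4)
Cancel the common factors (p^2 + 3*p + 8), (p + 2*z).

2/(p + 4)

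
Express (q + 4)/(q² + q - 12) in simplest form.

1/(q - 3)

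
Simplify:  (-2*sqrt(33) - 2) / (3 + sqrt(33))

(-15 + sqrt(33))/6

Multiply numerator and denominator by -sqrt(33) + 3.
Denominator becomes -24; numerator becomes -4*sqrt(33) + 60.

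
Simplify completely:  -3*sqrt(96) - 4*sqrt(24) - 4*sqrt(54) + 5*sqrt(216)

3*sqrt(96) = 12*sqrt(6); 4*sqrt(24) = 8*sqrt(6); 4*sqrt(54) = 12*sqrt(6); 5*sqrt(216) = 30*sqrt(6)
Combine: (-12 - 8 - 12 + 30)·sqrt(6) = -2*sqrt(6)

-2*sqrt(6)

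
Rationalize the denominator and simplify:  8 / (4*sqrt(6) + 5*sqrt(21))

(-32*sqrt(6) + 40*sqrt(21))/429

Multiply numerator and denominator by -4*sqrt(6) + 5*sqrt(21).
Denominator becomes 429; numerator becomes -32*sqrt(6) + 40*sqrt(21).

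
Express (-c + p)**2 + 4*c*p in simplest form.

(c + p)**2

After expansion: c**2 + 2*c*p + p**2 — a perfect-square trinomial.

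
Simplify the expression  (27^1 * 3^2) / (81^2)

27^1 = 3^3; 3^2 = 3^2; 81^2 = 3^8
Combine exponents: 3^(-3)

3^(-3)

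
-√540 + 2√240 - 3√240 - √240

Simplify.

√540 = 6*√15; 2√240 = 8*√15; 3√240 = 12*√15; √240 = 4*√15
Combine: (-6 + 8 - 12 - 4)·√15 = -14*√15

-14*√15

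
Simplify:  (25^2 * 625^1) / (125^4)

5^(-4)

25^2 = 5^4; 625^1 = 5^4; 125^4 = 5^12
Combine exponents: 5^(-4)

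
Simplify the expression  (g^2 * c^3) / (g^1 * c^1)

Quotient: g^1 * c^2

c^2*g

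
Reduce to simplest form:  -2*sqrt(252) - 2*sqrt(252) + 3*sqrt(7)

2*sqrt(252) = 12*sqrt(7); 2*sqrt(252) = 12*sqrt(7); 3*sqrt(7) = 3*sqrt(7)
Combine: (-12 - 12 + 3)·sqrt(7) = -21*sqrt(7)

-21*sqrt(7)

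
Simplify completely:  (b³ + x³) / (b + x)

Factor as (a+b)(a^2-ab+b^2) with a=x, b=b.

b² - b*x + x²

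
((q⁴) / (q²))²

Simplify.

Inside the bracket: q²
Raise to the power 2: q⁴

q⁴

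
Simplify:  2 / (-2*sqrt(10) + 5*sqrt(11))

(4*sqrt(10) + 10*sqrt(11))/235

Multiply numerator and denominator by 2*sqrt(10) + 5*sqrt(11).
Denominator becomes 235; numerator becomes 4*sqrt(10) + 10*sqrt(11).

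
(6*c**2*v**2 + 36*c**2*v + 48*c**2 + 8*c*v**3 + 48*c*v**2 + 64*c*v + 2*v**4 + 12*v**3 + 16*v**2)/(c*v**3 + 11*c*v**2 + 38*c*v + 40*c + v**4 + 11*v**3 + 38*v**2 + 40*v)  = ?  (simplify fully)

Factor: 6*c**2*v**2 + 36*c**2*v + 48*c**2 + 8*c*v**3 + 48*c*v**2 + 64*c*v + 2*v**4 + 12*v**3 + 16*v**2 = 2*(c + v)*(v + 4)*(v + 2)*(3*c + v);  c*v**3 + 11*c*v**2 + 38*c*v + 40*c + v**4 + 11*v**3 + 38*v**2 + 40*v = (v + 2)*(c + v)*(v + 4)*(v + 5)
Cancel the common factors (c + v), (v + 4), (v + 2).

(6*c + 2*v)/(v + 5)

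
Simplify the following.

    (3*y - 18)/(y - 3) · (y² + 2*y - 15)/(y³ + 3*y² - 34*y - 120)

3/(y + 4)

Factor: 3*y - 18 = 3·(y - 6);  y² + 2*y - 15 = (y - 3)·(y + 5);  y³ + 3*y² - 34*y - 120 = (y + 5)·(y - 6)·(y + 4)
Cancel the common factors (y - 3), (y + 5), (y - 6).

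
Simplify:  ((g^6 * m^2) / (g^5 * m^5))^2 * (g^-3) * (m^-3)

1/(g*m^9)

Inside the bracket: g^1 * (m^-3)
Raise to the power 2: g^2 * (m^-6)
Multiply by (g^-3) * (m^-3): add exponents.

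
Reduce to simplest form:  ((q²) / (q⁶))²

Inside the bracket: (q^-4)
Raise to the power 2: (q^-8)

q^(-8)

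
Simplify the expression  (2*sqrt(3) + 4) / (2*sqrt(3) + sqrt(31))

Multiply numerator and denominator by -sqrt(31) + 2*sqrt(3).
Denominator becomes -19; numerator becomes -4*sqrt(31) - 2*sqrt(93) + 12 + 8*sqrt(3).

(-8*sqrt(3) - 12 + 2*sqrt(93) + 4*sqrt(31))/19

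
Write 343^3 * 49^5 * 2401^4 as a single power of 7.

343^3 = 7^9; 49^5 = 7^10; 2401^4 = 7^16
Combine exponents: 7^35

7^35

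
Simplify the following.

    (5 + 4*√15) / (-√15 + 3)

Multiply numerator and denominator by 3 + √15.
Denominator becomes -6; numerator becomes 17*√15 + 75.

(-75 - 17*√15)/6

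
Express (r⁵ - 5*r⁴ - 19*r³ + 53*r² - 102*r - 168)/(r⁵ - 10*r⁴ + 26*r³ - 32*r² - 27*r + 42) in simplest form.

(r + 4)/(r - 1)

Factor: r⁵ - 5*r⁴ - 19*r³ + 53*r² - 102*r - 168 = (r² - 3*r + 6)·(r - 7)·(r + 4)·(r + 1);  r⁵ - 10*r⁴ + 26*r³ - 32*r² - 27*r + 42 = (r + 1)·(r - 1)·(r - 7)·(r² - 3*r + 6)
Cancel the common factors (r² - 3*r + 6), (r + 1), (r - 7).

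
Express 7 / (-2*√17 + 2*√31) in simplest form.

Multiply numerator and denominator by 2*√17 + 2*√31.
Denominator becomes 56; numerator becomes 14*√17 + 14*√31.

(√17 + √31)/4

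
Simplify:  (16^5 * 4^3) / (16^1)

16^5 = 2^20; 4^3 = 2^6; 16^1 = 2^4
Combine exponents: 2^22

2^22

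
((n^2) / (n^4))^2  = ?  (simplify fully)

Inside the bracket: (n^-2)
Raise to the power 2: (n^-4)

n^(-4)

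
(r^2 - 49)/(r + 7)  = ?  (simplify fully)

r - 7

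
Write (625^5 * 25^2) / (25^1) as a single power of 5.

5^22

625^5 = 5^20; 25^2 = 5^4; 25^1 = 5^2
Combine exponents: 5^22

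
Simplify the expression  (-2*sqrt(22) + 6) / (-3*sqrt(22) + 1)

(-16*sqrt(22) + 126)/197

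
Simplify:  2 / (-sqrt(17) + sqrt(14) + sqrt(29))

(-13*sqrt(17) + sqrt(29) + 16*sqrt(14) + sqrt(6902))/237

Group as (sqrt(14) + sqrt(29)) - sqrt(17); multiply by (sqrt(14) + sqrt(29)) + sqrt(17), then rationalise the remaining surd.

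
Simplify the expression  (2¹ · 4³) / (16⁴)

2^(-9)

2¹ = 2^1; 4³ = 2^6; 16⁴ = 2^16
Combine exponents: 2^(-9)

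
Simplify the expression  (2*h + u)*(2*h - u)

4*h**2 - u**2

Difference of squares with P = 2*h, Q = u.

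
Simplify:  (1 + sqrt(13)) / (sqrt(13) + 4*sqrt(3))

(-13 - sqrt(13) + 4*sqrt(3) + 4*sqrt(39))/35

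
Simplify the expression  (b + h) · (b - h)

b² - h²

(b+h)(b-h) = b² - h².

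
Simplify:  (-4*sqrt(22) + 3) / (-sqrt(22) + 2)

(5*sqrt(22) + 82)/18

Multiply numerator and denominator by 2 + sqrt(22).
Denominator becomes -18; numerator becomes -82 - 5*sqrt(22).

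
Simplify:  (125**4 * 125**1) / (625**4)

125**4 = 5**12; 125**1 = 5**3; 625**4 = 5**16
Combine exponents: 5**(-1)

5**(-1)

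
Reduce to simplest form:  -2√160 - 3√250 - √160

-27*√10

2√160 = 8*√10; 3√250 = 15*√10; √160 = 4*√10
Combine: (-8 - 15 - 4)·√10 = -27*√10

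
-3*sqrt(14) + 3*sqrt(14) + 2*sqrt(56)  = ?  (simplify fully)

4*sqrt(14)

3*sqrt(14) = 3*sqrt(14); 3*sqrt(14) = 3*sqrt(14); 2*sqrt(56) = 4*sqrt(14)
Combine: (-3 + 3 + 4)·sqrt(14) = 4*sqrt(14)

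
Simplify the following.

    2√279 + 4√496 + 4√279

34*√31

2√279 = 6*√31; 4√496 = 16*√31; 4√279 = 12*√31
Combine: (6 + 16 + 12)·√31 = 34*√31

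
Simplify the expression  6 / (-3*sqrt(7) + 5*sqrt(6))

(6*sqrt(7) + 10*sqrt(6))/29

Multiply numerator and denominator by 3*sqrt(7) + 5*sqrt(6).
Denominator becomes 87; numerator becomes 18*sqrt(7) + 30*sqrt(6).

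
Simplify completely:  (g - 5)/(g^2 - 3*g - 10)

1/(g + 2)

Factor: g^2 - 3*g - 10 = (g + 2)*(g - 5)
Cancel the common factor (g - 5).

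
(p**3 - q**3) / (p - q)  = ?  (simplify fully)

p**2 + p*q + q**2

p**3 - q**3 = (p - q)(p**2 + p*q + q**2).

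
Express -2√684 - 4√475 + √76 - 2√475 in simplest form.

-40*√19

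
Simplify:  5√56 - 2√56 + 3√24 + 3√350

6*√6 + 21*√14

5√56 = 10*√14; 2√56 = 4*√14; 3√24 = 6*√6; 3√350 = 15*√14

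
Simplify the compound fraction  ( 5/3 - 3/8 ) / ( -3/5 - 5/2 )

-5/12

Numerator: 5/3 - 3/8 = 31/24
Denominator: -3/5 - 5/2 = -31/10
Divide: (31/24) · (-10/31) = -5/12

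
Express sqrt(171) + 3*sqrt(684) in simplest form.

sqrt(171) = 3*sqrt(19); 3*sqrt(684) = 18*sqrt(19)
Combine: (3 + 18)·sqrt(19) = 21*sqrt(19)

21*sqrt(19)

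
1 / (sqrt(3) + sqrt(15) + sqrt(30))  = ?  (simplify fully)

Group as (sqrt(3) + sqrt(30)) + sqrt(15); multiply by (sqrt(3) + sqrt(30)) - sqrt(15), then rationalise the remaining surd.

(-5*sqrt(6) - 2*sqrt(30) + 3*sqrt(15) + 7*sqrt(3))/6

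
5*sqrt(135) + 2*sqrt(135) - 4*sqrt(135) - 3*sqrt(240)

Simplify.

5*sqrt(135) = 15*sqrt(15); 2*sqrt(135) = 6*sqrt(15); 4*sqrt(135) = 12*sqrt(15); 3*sqrt(240) = 12*sqrt(15)
Combine: (15 + 6 - 12 - 12)·sqrt(15) = -3*sqrt(15)

-3*sqrt(15)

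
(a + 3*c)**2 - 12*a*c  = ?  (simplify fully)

(a - 3*c)**2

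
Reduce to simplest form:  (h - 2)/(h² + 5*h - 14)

1/(h + 7)

Factor: h² + 5*h - 14 = (h + 7)·(h - 2)
Cancel the common factor (h - 2).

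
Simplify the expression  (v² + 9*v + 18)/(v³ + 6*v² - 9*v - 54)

1/(v - 3)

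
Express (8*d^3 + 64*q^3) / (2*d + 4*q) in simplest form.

(2*d)^3 + (4*q)^3 = (2*d + 4*q)(4*d^2 - 8*d*q + 16*q^2).

4*d^2 - 8*d*q + 16*q^2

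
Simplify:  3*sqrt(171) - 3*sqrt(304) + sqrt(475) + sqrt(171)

5*sqrt(19)

3*sqrt(171) = 9*sqrt(19); 3*sqrt(304) = 12*sqrt(19); sqrt(475) = 5*sqrt(19); sqrt(171) = 3*sqrt(19)
Combine: (9 - 12 + 5 + 3)·sqrt(19) = 5*sqrt(19)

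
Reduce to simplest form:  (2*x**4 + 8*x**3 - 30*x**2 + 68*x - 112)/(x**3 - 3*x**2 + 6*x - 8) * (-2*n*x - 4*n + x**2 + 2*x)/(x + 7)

Factor: 2*x**4 + 8*x**3 - 30*x**2 + 68*x - 112 = 2*(x - 2)*(x**2 - x + 4)*(x + 7);  x**3 - 3*x**2 + 6*x - 8 = (x - 2)*(x**2 - x + 4);  -2*n*x - 4*n + x**2 + 2*x = (x + 2)*(-2*n + x)
Cancel the common factors (x**2 - x + 4), (x + 7), (x - 2).

-4*n*x - 8*n + 2*x**2 + 4*x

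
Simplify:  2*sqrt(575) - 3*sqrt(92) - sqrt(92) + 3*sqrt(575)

2*sqrt(575) = 10*sqrt(23); 3*sqrt(92) = 6*sqrt(23); sqrt(92) = 2*sqrt(23); 3*sqrt(575) = 15*sqrt(23)
Combine: (10 - 6 - 2 + 15)·sqrt(23) = 17*sqrt(23)

17*sqrt(23)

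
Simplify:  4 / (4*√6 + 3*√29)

Multiply numerator and denominator by -4*√6 + 3*√29.
Denominator becomes 165; numerator becomes -16*√6 + 12*√29.

(-16*√6 + 12*√29)/165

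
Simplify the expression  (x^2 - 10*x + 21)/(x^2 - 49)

Factor: x^2 - 10*x + 21 = (x - 3)*(x - 7);  x^2 - 49 = (x + 7)*(x - 7)
Cancel the common factor (x - 7).

(x - 3)/(x + 7)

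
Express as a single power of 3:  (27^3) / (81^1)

3^5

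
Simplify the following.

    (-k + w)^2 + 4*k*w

Expanding gives k^2 + 2*k*w + w^2, a perfect square.

(k + w)^2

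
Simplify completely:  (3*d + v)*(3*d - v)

Difference of squares with P = 3*d, Q = v.

9*d**2 - v**2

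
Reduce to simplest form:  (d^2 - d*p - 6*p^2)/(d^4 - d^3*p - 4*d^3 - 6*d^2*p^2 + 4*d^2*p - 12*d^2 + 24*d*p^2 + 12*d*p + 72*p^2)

Factor: d^2 - d*p - 6*p^2 = (d - 3*p)*(d + 2*p);  d^4 - d^3*p - 4*d^3 - 6*d^2*p^2 + 4*d^2*p - 12*d^2 + 24*d*p^2 + 12*d*p + 72*p^2 = (d + 2)*(d - 6)*(d - 3*p)*(d + 2*p)
Cancel the common factors (d - 3*p), (d + 2*p).

1/(d^2 - 4*d - 12)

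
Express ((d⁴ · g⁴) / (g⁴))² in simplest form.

Inside the bracket: d⁴
Raise to the power 2: d⁸

d⁸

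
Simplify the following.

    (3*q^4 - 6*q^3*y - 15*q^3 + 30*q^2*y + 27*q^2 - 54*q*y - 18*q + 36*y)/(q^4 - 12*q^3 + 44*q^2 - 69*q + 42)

(3*q - 6*y)/(q - 7)

Factor: 3*q^4 - 6*q^3*y - 15*q^3 + 30*q^2*y + 27*q^2 - 54*q*y - 18*q + 36*y = 3*(q - 2*y)*(q^2 - 3*q + 3)*(q - 2);  q^4 - 12*q^3 + 44*q^2 - 69*q + 42 = (q^2 - 3*q + 3)*(q - 2)*(q - 7)
Cancel the common factors (q^2 - 3*q + 3), (q - 2).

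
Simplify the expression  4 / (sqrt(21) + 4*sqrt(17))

Multiply numerator and denominator by -sqrt(21) + 4*sqrt(17).
Denominator becomes 251; numerator becomes -4*sqrt(21) + 16*sqrt(17).

(-4*sqrt(21) + 16*sqrt(17))/251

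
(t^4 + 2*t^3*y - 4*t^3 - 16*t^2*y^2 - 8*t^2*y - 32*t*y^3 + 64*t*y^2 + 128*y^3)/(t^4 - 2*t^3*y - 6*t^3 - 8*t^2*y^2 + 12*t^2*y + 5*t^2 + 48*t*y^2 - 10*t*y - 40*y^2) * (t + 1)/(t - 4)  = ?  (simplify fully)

(t^2 + 4*t*y + t + 4*y)/(t^2 - 6*t + 5)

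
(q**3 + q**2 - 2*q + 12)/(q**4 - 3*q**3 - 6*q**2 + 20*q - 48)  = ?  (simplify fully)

1/(q - 4)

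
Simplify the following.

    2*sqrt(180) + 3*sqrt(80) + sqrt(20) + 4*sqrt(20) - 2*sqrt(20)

2*sqrt(180) = 12*sqrt(5); 3*sqrt(80) = 12*sqrt(5); sqrt(20) = 2*sqrt(5); 4*sqrt(20) = 8*sqrt(5); 2*sqrt(20) = 4*sqrt(5)
Combine: (12 + 12 + 2 + 8 - 4)·sqrt(5) = 30*sqrt(5)

30*sqrt(5)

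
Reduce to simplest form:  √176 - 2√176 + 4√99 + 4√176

24*√11

√176 = 4*√11; 2√176 = 8*√11; 4√99 = 12*√11; 4√176 = 16*√11
Combine: (4 - 8 + 12 + 16)·√11 = 24*√11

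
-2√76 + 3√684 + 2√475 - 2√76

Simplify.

20*√19

2√76 = 4*√19; 3√684 = 18*√19; 2√475 = 10*√19; 2√76 = 4*√19
Combine: (-4 + 18 + 10 - 4)·√19 = 20*√19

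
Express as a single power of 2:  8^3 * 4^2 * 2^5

2^18

8^3 = 2^9; 4^2 = 2^4; 2^5 = 2^5
Combine exponents: 2^18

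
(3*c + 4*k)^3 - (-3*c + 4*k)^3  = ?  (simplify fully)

54*c^3 + 288*c*k^2

Binomially expand both and collect terms in (4*k), (3*c).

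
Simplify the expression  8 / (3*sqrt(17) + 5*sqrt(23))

(-12*sqrt(17) + 20*sqrt(23))/211

Multiply numerator and denominator by -3*sqrt(17) + 5*sqrt(23).
Denominator becomes 422; numerator becomes -24*sqrt(17) + 40*sqrt(23).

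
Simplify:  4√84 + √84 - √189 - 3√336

-5*√21

4√84 = 8*√21; √84 = 2*√21; √189 = 3*√21; 3√336 = 12*√21
Combine: (8 + 2 - 3 - 12)·√21 = -5*√21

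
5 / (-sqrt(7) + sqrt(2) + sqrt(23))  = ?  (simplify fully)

(-14*sqrt(2) - sqrt(322) + 9*sqrt(7) + 7*sqrt(23))/14

Group as (sqrt(2) + sqrt(23)) - sqrt(7); multiply by (sqrt(2) + sqrt(23)) + sqrt(7), then rationalise the remaining surd.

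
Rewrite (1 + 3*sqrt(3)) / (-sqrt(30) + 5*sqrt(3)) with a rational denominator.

Multiply numerator and denominator by sqrt(30) + 5*sqrt(3).
Denominator becomes 45; numerator becomes sqrt(30) + 5*sqrt(3) + 9*sqrt(10) + 45.

(sqrt(30) + 5*sqrt(3) + 9*sqrt(10) + 45)/45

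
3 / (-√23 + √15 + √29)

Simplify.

(-21*√23 + 9*√29 + 37*√15 + 2*√10005)/433

Group as (√15 + √29) - √23; multiply by (√15 + √29) + √23, then rationalise the remaining surd.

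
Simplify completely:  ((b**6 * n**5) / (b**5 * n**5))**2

Inside the bracket: b**1
Raise to the power 2: b**2

b**2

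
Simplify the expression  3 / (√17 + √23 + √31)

(-6*√12121 + 27*√31 + 75*√23 + 111*√17)/1483

Group as (√17 + √23) + √31; multiply by (√17 + √23) - √31, then rationalise the remaining surd.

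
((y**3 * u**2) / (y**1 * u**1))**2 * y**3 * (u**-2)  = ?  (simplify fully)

Inside the bracket: y**2 * u**1
Raise to the power 2: y**4 * u**2
Multiply by y**3 * (u**-2): add exponents.

y**7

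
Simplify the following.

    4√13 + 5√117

19*√13

4√13 = 4*√13; 5√117 = 15*√13
Combine: (4 + 15)·√13 = 19*√13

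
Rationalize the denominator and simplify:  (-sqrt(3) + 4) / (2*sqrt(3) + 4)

Multiply numerator and denominator by -2*sqrt(3) + 4.
Denominator becomes 4; numerator becomes -12*sqrt(3) + 22.

(-6*sqrt(3) + 11)/2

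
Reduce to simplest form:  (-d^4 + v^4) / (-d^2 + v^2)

Factor v^4 - d^4 and cancel (-d^2 + v^2).

d^2 + v^2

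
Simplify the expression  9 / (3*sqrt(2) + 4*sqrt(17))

(-27*sqrt(2) + 36*sqrt(17))/254

Multiply numerator and denominator by -3*sqrt(2) + 4*sqrt(17).
Denominator becomes 254; numerator becomes -27*sqrt(2) + 36*sqrt(17).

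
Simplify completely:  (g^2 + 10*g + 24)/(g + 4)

Factor: g^2 + 10*g + 24 = (g + 4)*(g + 6)
Cancel the common factor (g + 4).

g + 6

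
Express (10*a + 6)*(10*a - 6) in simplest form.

100*a**2 - 36

Difference of squares with P = 10*a, Q = 6.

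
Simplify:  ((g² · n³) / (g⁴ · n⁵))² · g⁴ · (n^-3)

Inside the bracket: (g^-2) · (n^-2)
Raise to the power 2: (g^-4) · (n^-4)
Multiply by g⁴ · (n^-3): add exponents.

n^(-7)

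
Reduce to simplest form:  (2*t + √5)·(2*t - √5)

Difference of squares with P = 2*t, Q = √5.

4*t² - 5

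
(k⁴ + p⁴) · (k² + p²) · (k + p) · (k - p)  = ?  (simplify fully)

(k+p)(k-p) = k² - p²; continue pairing.

k⁸ - p⁸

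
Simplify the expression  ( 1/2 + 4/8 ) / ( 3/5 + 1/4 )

Numerator: 1/2 + 4/8 = 1
Denominator: 3/5 + 1/4 = 17/20
Divide: (1) · (20/17) = 20/17

20/17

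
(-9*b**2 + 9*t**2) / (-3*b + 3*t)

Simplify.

3*b + 3*t

Difference of squares: factor out (-3*b + 3*t).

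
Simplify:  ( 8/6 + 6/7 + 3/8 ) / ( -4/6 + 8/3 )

Numerator: 8/6 + 6/7 + 3/8 = 431/168
Denominator: -4/6 + 8/3 = 2
Divide: (431/168) · (1/2) = 431/336

431/336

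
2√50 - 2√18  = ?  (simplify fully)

2√50 = 10*√2; 2√18 = 6*√2
Combine: (10 - 6)·√2 = 4*√2

4*√2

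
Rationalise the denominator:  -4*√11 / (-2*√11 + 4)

Multiply numerator and denominator by 4 + 2*√11.
Denominator becomes -28; numerator becomes -88 - 16*√11.

(4*√11 + 22)/7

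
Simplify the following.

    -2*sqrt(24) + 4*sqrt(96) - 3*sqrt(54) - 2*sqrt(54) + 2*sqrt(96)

5*sqrt(6)

2*sqrt(24) = 4*sqrt(6); 4*sqrt(96) = 16*sqrt(6); 3*sqrt(54) = 9*sqrt(6); 2*sqrt(54) = 6*sqrt(6); 2*sqrt(96) = 8*sqrt(6)
Combine: (-4 + 16 - 9 - 6 + 8)·sqrt(6) = 5*sqrt(6)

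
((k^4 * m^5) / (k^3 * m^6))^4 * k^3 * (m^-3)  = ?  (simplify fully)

Inside the bracket: k^1 * (m^-1)
Raise to the power 4: k^4 * (m^-4)
Multiply by k^3 * (m^-3): add exponents.

k^7/m^7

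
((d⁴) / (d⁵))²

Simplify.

d^(-2)

Inside the bracket: (d^-1)
Raise to the power 2: (d^-2)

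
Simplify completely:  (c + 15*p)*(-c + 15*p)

-c**2 + 225*p**2

Product of conjugates: (P+Q)(P-Q) = P**2 - Q**2.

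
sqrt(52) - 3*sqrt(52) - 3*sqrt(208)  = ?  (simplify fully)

-16*sqrt(13)

sqrt(52) = 2*sqrt(13); 3*sqrt(52) = 6*sqrt(13); 3*sqrt(208) = 12*sqrt(13)
Combine: (2 - 6 - 12)·sqrt(13) = -16*sqrt(13)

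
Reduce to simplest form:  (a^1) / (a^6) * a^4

1/a

Quotient: (a^-5)
Multiply by a^4: add exponents.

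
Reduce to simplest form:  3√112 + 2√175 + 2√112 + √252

3√112 = 12*√7; 2√175 = 10*√7; 2√112 = 8*√7; √252 = 6*√7
Combine: (12 + 10 + 8 + 6)·√7 = 36*√7

36*√7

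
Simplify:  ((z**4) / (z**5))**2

z**(-2)

Inside the bracket: (z**-1)
Raise to the power 2: (z**-2)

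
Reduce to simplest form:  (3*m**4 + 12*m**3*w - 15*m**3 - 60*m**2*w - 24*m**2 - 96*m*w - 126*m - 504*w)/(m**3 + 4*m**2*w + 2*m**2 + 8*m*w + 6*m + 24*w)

Factor: 3*m**4 + 12*m**3*w - 15*m**3 - 60*m**2*w - 24*m**2 - 96*m*w - 126*m - 504*w = 3*(m**2 + 2*m + 6)*(m + 4*w)*(m - 7);  m**3 + 4*m**2*w + 2*m**2 + 8*m*w + 6*m + 24*w = (m + 4*w)*(m**2 + 2*m + 6)
Cancel the common factors (m**2 + 2*m + 6), (m + 4*w).

3*m - 21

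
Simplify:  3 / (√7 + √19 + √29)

Group as (√7 + √19) + √29; multiply by (√7 + √19) - √29, then rationalise the remaining surd.

(-6*√3857 - 9*√29 + 51*√19 + 123*√7)/523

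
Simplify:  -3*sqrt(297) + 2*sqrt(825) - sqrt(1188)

-5*sqrt(33)

3*sqrt(297) = 9*sqrt(33); 2*sqrt(825) = 10*sqrt(33); sqrt(1188) = 6*sqrt(33)
Combine: (-9 + 10 - 6)·sqrt(33) = -5*sqrt(33)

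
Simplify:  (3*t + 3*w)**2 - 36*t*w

9*(t - w)**2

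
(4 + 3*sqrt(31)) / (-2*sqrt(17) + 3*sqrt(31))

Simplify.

Multiply numerator and denominator by 2*sqrt(17) + 3*sqrt(31).
Denominator becomes 211; numerator becomes 8*sqrt(17) + 12*sqrt(31) + 6*sqrt(527) + 279.

(8*sqrt(17) + 12*sqrt(31) + 6*sqrt(527) + 279)/211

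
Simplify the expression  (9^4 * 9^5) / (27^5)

9^4 = 3^8; 9^5 = 3^10; 27^5 = 3^15
Combine exponents: 3^3

3^3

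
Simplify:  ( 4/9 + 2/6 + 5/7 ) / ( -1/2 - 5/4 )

-376/441

Numerator: 4/9 + 2/6 + 5/7 = 94/63
Denominator: -1/2 - 5/4 = -7/4
Divide: (94/63) · (-4/7) = -376/441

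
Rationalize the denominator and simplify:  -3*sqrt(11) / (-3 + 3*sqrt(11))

Multiply numerator and denominator by -3*sqrt(11) - 3.
Denominator becomes -90; numerator becomes 9*sqrt(11) + 99.

(-11 - sqrt(11))/10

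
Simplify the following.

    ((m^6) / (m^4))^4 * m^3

m^11

Inside the bracket: m^2
Raise to the power 4: m^8
Multiply by m^3: add exponents.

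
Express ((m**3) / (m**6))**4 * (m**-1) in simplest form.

Inside the bracket: (m**-3)
Raise to the power 4: (m**-12)
Multiply by (m**-1): add exponents.

m**(-13)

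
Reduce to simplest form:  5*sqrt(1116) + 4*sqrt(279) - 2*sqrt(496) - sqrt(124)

5*sqrt(1116) = 30*sqrt(31); 4*sqrt(279) = 12*sqrt(31); 2*sqrt(496) = 8*sqrt(31); sqrt(124) = 2*sqrt(31)
Combine: (30 + 12 - 8 - 2)·sqrt(31) = 32*sqrt(31)

32*sqrt(31)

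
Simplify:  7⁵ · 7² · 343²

7^13

7⁵ = 7^5; 7² = 7^2; 343² = 7^6
Combine exponents: 7^13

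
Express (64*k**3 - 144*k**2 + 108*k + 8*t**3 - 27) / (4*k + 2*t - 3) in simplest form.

16*k**2 - 8*k*t - 24*k + 4*t**2 + 6*t + 9

Apply the sum-of-cubes factorisation and cancel (4*k + 2*t - 3).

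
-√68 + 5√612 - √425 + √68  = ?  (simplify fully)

25*√17

√68 = 2*√17; 5√612 = 30*√17; √425 = 5*√17; √68 = 2*√17
Combine: (-2 + 30 - 5 + 2)·√17 = 25*√17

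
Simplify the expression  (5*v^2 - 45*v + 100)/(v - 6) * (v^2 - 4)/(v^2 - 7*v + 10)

Factor: 5*v^2 - 45*v + 100 = 5*(v - 4)*(v - 5);  v^2 - 4 = (v - 2)*(v + 2);  v^2 - 7*v + 10 = (v - 2)*(v - 5)
Cancel the common factors (v - 2), (v - 5).

(5*v^2 - 10*v - 40)/(v - 6)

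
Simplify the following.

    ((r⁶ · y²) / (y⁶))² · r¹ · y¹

r^13/y⁷

Inside the bracket: r⁶ · (y^-4)
Raise to the power 2: r^12 · (y^-8)
Multiply by r¹ · y¹: add exponents.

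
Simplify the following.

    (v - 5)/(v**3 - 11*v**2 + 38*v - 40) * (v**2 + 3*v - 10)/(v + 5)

1/(v - 4)

Factor: v**3 - 11*v**2 + 38*v - 40 = (v - 4)*(v - 2)*(v - 5);  v**2 + 3*v - 10 = (v - 2)*(v + 5)
Cancel the common factors (v + 5), (v - 5), (v - 2).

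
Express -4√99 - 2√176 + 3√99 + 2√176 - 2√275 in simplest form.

4√99 = 12*√11; 2√176 = 8*√11; 3√99 = 9*√11; 2√176 = 8*√11; 2√275 = 10*√11
Combine: (-12 - 8 + 9 + 8 - 10)·√11 = -13*√11

-13*√11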